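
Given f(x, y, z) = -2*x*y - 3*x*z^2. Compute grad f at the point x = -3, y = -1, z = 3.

∂f/∂x = -2*y - 3*z^2
∂f/∂y = -2*x
∂f/∂z = -6*x*z
∇f = (-2*y - 3*z^2, -2*x, -6*x*z)
At (-3, -1, 3): (-25, 6, 54).

(-25, 6, 54)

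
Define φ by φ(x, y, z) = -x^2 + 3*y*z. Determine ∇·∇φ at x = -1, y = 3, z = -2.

-2

∂²φ/∂x² = -2
∂²φ/∂y² = 0
∂²φ/∂z² = 0
∇²φ = -2
At (-1, 3, -2): -2.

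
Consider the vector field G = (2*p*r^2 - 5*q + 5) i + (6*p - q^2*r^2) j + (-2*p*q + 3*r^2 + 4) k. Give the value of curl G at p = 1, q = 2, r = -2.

(∇×G)₁ = ∂G₃/∂q − ∂G₂/∂r = -2*p + 2*q^2*r
(∇×G)₂ = ∂G₁/∂r − ∂G₃/∂p = 4*p*r + 2*q
(∇×G)₃ = ∂G₂/∂p − ∂G₁/∂q = 11
∇×G = (-2*p + 2*q^2*r, 4*p*r + 2*q, 11)
At (1, 2, -2): (-18, -4, 11).

(-18, -4, 11)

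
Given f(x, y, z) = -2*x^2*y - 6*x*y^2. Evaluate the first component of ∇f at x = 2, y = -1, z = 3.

2

(∇f)_1 = ∂f/∂x = -4*x*y - 6*y^2
At (2, -1, 3): 2.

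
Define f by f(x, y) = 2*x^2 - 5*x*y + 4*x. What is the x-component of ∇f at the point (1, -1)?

13

(∇f)_1 = ∂f/∂x = 4*x - 5*y + 4
At (1, -1): 13.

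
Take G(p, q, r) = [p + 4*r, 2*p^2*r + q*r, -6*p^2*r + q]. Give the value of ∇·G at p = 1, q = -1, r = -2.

-7

∂G₁/∂p = 1
∂G₂/∂q = r
∂G₃/∂r = -6*p^2
∇·G = -6*p^2 + r + 1
At (1, -1, -2): -7.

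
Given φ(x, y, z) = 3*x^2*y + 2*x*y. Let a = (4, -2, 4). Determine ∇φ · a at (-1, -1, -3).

∂φ/∂x = 6*x*y + 2*y
∂φ/∂y = 3*x^2 + 2*x
∂φ/∂z = 0
∇φ at (-1, -1, -3) = (4, 1, 0)
∇φ · a = (4)(4) + (1)(-2) + (0)(4) = 14

14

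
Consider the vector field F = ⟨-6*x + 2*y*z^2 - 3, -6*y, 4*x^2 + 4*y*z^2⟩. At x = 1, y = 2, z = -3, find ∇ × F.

(36, -32, -18)

(∇×F)₁ = ∂F₃/∂y − ∂F₂/∂z = 4*z^2
(∇×F)₂ = ∂F₁/∂z − ∂F₃/∂x = -8*x + 4*y*z
(∇×F)₃ = ∂F₂/∂x − ∂F₁/∂y = -2*z^2
∇×F = (4*z^2, -8*x + 4*y*z, -2*z^2)
At (1, 2, -3): (36, -32, -18).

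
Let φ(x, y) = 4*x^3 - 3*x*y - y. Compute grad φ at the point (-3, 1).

(105, 8)

∂φ/∂x = 12*x^2 - 3*y
∂φ/∂y = -3*x - 1
∇φ = (12*x^2 - 3*y, -3*x - 1)
At (-3, 1): (105, 8).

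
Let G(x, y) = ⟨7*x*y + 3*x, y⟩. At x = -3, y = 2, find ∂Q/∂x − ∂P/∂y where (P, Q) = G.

21

∂G₂/∂x = 0
∂G₁/∂y = 7*x
Scalar curl = -7*x
At (-3, 2): 21.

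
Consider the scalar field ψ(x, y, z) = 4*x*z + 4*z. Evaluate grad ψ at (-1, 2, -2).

∂ψ/∂x = 4*z
∂ψ/∂y = 0
∂ψ/∂z = 4*x + 4
∇ψ = (4*z, 0, 4*x + 4)
At (-1, 2, -2): (-8, 0, 0).

(-8, 0, 0)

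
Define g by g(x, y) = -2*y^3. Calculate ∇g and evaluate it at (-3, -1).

∂g/∂x = 0
∂g/∂y = -6*y^2
∇g = (0, -6*y^2)
At (-3, -1): (0, -6).

(0, -6)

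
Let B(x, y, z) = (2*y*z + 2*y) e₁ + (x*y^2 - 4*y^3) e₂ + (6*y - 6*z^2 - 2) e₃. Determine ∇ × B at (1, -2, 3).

(6, -4, -4)

(∇×B)₁ = ∂B₃/∂y − ∂B₂/∂z = 6
(∇×B)₂ = ∂B₁/∂z − ∂B₃/∂x = 2*y
(∇×B)₃ = ∂B₂/∂x − ∂B₁/∂y = y^2 - 2*z - 2
∇×B = (6, 2*y, y^2 - 2*z - 2)
At (1, -2, 3): (6, -4, -4).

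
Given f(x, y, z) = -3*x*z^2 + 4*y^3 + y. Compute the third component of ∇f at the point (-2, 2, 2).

(∇f)_3 = ∂f/∂z = -6*x*z
At (-2, 2, 2): 24.

24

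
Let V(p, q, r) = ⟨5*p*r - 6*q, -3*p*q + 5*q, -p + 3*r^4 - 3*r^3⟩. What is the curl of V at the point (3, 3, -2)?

(∇×V)₁ = ∂V₃/∂q − ∂V₂/∂r = 0
(∇×V)₂ = ∂V₁/∂r − ∂V₃/∂p = 5*p + 1
(∇×V)₃ = ∂V₂/∂p − ∂V₁/∂q = -3*q + 6
∇×V = (0, 5*p + 1, -3*q + 6)
At (3, 3, -2): (0, 16, -3).

(0, 16, -3)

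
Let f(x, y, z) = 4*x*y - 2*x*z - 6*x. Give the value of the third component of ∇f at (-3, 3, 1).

6

(∇f)_3 = ∂f/∂z = -2*x
At (-3, 3, 1): 6.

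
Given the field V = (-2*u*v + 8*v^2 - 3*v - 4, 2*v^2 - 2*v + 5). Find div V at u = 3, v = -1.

∂V₁/∂u = -2*v
∂V₂/∂v = 4*v - 2
∇·V = 2*v - 2
At (3, -1): -4.

-4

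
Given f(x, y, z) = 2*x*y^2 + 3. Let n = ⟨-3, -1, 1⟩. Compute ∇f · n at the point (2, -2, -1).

∂f/∂x = 2*y^2
∂f/∂y = 4*x*y
∂f/∂z = 0
∇f at (2, -2, -1) = (8, -16, 0)
∇f · n = (8)(-3) + (-16)(-1) + (0)(1) = -8

-8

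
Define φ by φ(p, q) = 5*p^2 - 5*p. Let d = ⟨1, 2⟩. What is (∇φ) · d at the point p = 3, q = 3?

25

∂φ/∂p = 10*p - 5
∂φ/∂q = 0
∇φ at (3, 3) = (25, 0)
∇φ · d = (25)(1) + (0)(2) = 25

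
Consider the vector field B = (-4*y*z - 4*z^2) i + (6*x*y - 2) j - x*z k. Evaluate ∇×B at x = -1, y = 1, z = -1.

(∇×B)₁ = ∂B₃/∂y − ∂B₂/∂z = 0
(∇×B)₂ = ∂B₁/∂z − ∂B₃/∂x = -4*y - 7*z
(∇×B)₃ = ∂B₂/∂x − ∂B₁/∂y = 6*y + 4*z
∇×B = (0, -4*y - 7*z, 6*y + 4*z)
At (-1, 1, -1): (0, 3, 2).

(0, 3, 2)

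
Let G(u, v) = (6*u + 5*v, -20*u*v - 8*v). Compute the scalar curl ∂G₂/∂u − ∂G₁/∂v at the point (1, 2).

-45

∂G₂/∂u = -20*v
∂G₁/∂v = 5
Scalar curl = -20*v - 5
At (1, 2): -45.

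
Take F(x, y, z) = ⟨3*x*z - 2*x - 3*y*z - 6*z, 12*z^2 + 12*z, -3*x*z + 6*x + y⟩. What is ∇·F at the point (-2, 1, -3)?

∂F₁/∂x = 3*z - 2
∂F₂/∂y = 0
∂F₃/∂z = -3*x
∇·F = -3*x + 3*z - 2
At (-2, 1, -3): -5.

-5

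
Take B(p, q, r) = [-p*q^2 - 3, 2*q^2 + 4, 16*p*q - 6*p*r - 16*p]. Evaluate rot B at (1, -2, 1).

(∇×B)₁ = ∂B₃/∂q − ∂B₂/∂r = 16*p
(∇×B)₂ = ∂B₁/∂r − ∂B₃/∂p = -16*q + 6*r + 16
(∇×B)₃ = ∂B₂/∂p − ∂B₁/∂q = 2*p*q
∇×B = (16*p, -16*q + 6*r + 16, 2*p*q)
At (1, -2, 1): (16, 54, -4).

(16, 54, -4)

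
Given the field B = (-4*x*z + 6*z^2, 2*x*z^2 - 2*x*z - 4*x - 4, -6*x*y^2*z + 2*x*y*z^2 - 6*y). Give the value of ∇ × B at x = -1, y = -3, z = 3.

(∇×B)₁ = ∂B₃/∂y − ∂B₂/∂z = -12*x*y*z + 2*x*z^2 - 4*x*z + 2*x - 6
(∇×B)₂ = ∂B₁/∂z − ∂B₃/∂x = -4*x + 6*y^2*z - 2*y*z^2 + 12*z
(∇×B)₃ = ∂B₂/∂x − ∂B₁/∂y = 2*z^2 - 2*z - 4
∇×B = (-12*x*y*z + 2*x*z^2 - 4*x*z + 2*x - 6, -4*x + 6*y^2*z - 2*y*z^2 + 12*z, 2*z^2 - 2*z - 4)
At (-1, -3, 3): (-122, 256, 8).

(-122, 256, 8)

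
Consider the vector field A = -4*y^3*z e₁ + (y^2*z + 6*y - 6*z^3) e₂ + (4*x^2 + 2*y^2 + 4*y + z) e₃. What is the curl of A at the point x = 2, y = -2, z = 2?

(64, 16, 96)

(∇×A)₁ = ∂A₃/∂y − ∂A₂/∂z = -y^2 + 4*y + 18*z^2 + 4
(∇×A)₂ = ∂A₁/∂z − ∂A₃/∂x = -8*x - 4*y^3
(∇×A)₃ = ∂A₂/∂x − ∂A₁/∂y = 12*y^2*z
∇×A = (-y^2 + 4*y + 18*z^2 + 4, -8*x - 4*y^3, 12*y^2*z)
At (2, -2, 2): (64, 16, 96).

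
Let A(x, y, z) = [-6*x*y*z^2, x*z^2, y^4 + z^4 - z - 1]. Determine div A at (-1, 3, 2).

-41

∂A₁/∂x = -6*y*z^2
∂A₂/∂y = 0
∂A₃/∂z = 4*z^3 - 1
∇·A = -6*y*z^2 + 4*z^3 - 1
At (-1, 3, 2): -41.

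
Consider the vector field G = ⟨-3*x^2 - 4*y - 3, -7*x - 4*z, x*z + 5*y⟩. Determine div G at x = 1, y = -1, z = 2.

-5

∂G₁/∂x = -6*x
∂G₂/∂y = 0
∂G₃/∂z = x
∇·G = -5*x
At (1, -1, 2): -5.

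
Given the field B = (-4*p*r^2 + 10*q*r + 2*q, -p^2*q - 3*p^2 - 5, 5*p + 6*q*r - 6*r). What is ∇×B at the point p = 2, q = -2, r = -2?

(-12, 7, 14)

(∇×B)₁ = ∂B₃/∂q − ∂B₂/∂r = 6*r
(∇×B)₂ = ∂B₁/∂r − ∂B₃/∂p = -8*p*r + 10*q - 5
(∇×B)₃ = ∂B₂/∂p − ∂B₁/∂q = -2*p*q - 6*p - 10*r - 2
∇×B = (6*r, -8*p*r + 10*q - 5, -2*p*q - 6*p - 10*r - 2)
At (2, -2, -2): (-12, 7, 14).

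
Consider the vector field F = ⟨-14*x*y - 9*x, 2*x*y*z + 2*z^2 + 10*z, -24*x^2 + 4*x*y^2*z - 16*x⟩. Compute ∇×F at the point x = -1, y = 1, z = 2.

(-32, -40, -10)

(∇×F)₁ = ∂F₃/∂y − ∂F₂/∂z = 8*x*y*z - 2*x*y - 4*z - 10
(∇×F)₂ = ∂F₁/∂z − ∂F₃/∂x = 48*x - 4*y^2*z + 16
(∇×F)₃ = ∂F₂/∂x − ∂F₁/∂y = 14*x + 2*y*z
∇×F = (8*x*y*z - 2*x*y - 4*z - 10, 48*x - 4*y^2*z + 16, 14*x + 2*y*z)
At (-1, 1, 2): (-32, -40, -10).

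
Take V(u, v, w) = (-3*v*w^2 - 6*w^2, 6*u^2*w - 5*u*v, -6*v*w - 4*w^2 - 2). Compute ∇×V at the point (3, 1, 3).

(∇×V)₁ = ∂V₃/∂v − ∂V₂/∂w = -6*u^2 - 6*w
(∇×V)₂ = ∂V₁/∂w − ∂V₃/∂u = -6*v*w - 12*w
(∇×V)₃ = ∂V₂/∂u − ∂V₁/∂v = 12*u*w - 5*v + 3*w^2
∇×V = (-6*u^2 - 6*w, -6*v*w - 12*w, 12*u*w - 5*v + 3*w^2)
At (3, 1, 3): (-72, -54, 130).

(-72, -54, 130)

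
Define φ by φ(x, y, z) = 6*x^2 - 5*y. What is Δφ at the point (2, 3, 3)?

∂²φ/∂x² = 12
∂²φ/∂y² = 0
∂²φ/∂z² = 0
∇²φ = 12
At (2, 3, 3): 12.

12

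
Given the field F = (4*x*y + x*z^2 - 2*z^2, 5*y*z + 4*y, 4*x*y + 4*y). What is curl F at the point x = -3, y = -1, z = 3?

(-3, -26, 12)

(∇×F)₁ = ∂F₃/∂y − ∂F₂/∂z = 4*x - 5*y + 4
(∇×F)₂ = ∂F₁/∂z − ∂F₃/∂x = 2*x*z - 4*y - 4*z
(∇×F)₃ = ∂F₂/∂x − ∂F₁/∂y = -4*x
∇×F = (4*x - 5*y + 4, 2*x*z - 4*y - 4*z, -4*x)
At (-3, -1, 3): (-3, -26, 12).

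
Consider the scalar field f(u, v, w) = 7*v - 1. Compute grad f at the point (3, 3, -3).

∂f/∂u = 0
∂f/∂v = 7
∂f/∂w = 0
∇f = (0, 7, 0)
At (3, 3, -3): (0, 7, 0).

(0, 7, 0)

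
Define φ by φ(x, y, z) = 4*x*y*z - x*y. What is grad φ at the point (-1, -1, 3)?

∂φ/∂x = 4*y*z - y
∂φ/∂y = 4*x*z - x
∂φ/∂z = 4*x*y
∇φ = (4*y*z - y, 4*x*z - x, 4*x*y)
At (-1, -1, 3): (-11, -11, 4).

(-11, -11, 4)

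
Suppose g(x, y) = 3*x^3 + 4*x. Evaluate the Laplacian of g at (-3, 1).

∂²g/∂x² = 18*x
∂²g/∂y² = 0
∇²g = 18*x
At (-3, 1): -54.

-54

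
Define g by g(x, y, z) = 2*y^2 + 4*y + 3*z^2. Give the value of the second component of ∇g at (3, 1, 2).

8

(∇g)_2 = ∂g/∂y = 4*y + 4
At (3, 1, 2): 8.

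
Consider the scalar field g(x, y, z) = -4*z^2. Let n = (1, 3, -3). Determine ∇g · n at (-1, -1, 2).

∂g/∂x = 0
∂g/∂y = 0
∂g/∂z = -8*z
∇g at (-1, -1, 2) = (0, 0, -16)
∇g · n = (0)(1) + (0)(3) + (-16)(-3) = 48

48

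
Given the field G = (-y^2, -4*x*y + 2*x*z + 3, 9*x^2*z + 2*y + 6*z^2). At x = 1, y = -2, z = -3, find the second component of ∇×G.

54

(∇×G)_2 = ∂G₁/∂z − ∂G₃/∂x
= 0 − (18*x*z)
= -18*x*z
At (1, -2, -3): 54.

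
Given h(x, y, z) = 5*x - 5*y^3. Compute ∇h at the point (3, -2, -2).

∂h/∂x = 5
∂h/∂y = -15*y^2
∂h/∂z = 0
∇h = (5, -15*y^2, 0)
At (3, -2, -2): (5, -60, 0).

(5, -60, 0)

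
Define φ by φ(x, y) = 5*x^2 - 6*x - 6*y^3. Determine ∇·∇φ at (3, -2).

82

∂²φ/∂x² = 10
∂²φ/∂y² = -36*y
∇²φ = -36*y + 10
At (3, -2): 82.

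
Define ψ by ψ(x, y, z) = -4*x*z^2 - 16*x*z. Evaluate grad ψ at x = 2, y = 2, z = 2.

(-48, 0, -64)

∂ψ/∂x = -4*z^2 - 16*z
∂ψ/∂y = 0
∂ψ/∂z = -8*x*z - 16*x
∇ψ = (-4*z^2 - 16*z, 0, -8*x*z - 16*x)
At (2, 2, 2): (-48, 0, -64).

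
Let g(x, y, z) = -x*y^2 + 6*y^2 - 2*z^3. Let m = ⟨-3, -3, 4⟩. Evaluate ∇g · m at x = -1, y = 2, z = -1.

∂g/∂x = -y^2
∂g/∂y = -2*x*y + 12*y
∂g/∂z = -6*z^2
∇g at (-1, 2, -1) = (-4, 28, -6)
∇g · m = (-4)(-3) + (28)(-3) + (-6)(4) = -96

-96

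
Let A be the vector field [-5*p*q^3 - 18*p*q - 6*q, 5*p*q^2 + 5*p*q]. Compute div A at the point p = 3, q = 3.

∂A₁/∂p = -5*q^3 - 18*q
∂A₂/∂q = 10*p*q + 5*p
∇·A = 10*p*q + 5*p - 5*q^3 - 18*q
At (3, 3): -84.

-84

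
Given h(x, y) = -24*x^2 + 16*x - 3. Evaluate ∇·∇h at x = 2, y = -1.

∂²h/∂x² = -48
∂²h/∂y² = 0
∇²h = -48
At (2, -1): -48.

-48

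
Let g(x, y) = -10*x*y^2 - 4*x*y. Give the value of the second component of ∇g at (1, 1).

-24

(∇g)_2 = ∂g/∂y = -20*x*y - 4*x
At (1, 1): -24.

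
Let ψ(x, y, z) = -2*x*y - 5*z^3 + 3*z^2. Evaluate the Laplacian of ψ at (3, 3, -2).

66

∂²ψ/∂x² = 0
∂²ψ/∂y² = 0
∂²ψ/∂z² = 6*(-5*z + 1)
∇²ψ = -30*z + 6
At (3, 3, -2): 66.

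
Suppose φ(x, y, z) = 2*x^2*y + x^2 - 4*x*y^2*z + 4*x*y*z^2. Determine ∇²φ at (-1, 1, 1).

6

∂²φ/∂x² = 2*(2*y + 1)
∂²φ/∂y² = -8*x*z
∂²φ/∂z² = 8*x*y
∇²φ = 8*x*y - 8*x*z + 4*y + 2
At (-1, 1, 1): 6.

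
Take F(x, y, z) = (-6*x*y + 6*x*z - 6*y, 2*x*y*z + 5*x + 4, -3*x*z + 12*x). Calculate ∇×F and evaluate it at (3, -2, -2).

(12, 0, 37)

(∇×F)₁ = ∂F₃/∂y − ∂F₂/∂z = -2*x*y
(∇×F)₂ = ∂F₁/∂z − ∂F₃/∂x = 6*x + 3*z - 12
(∇×F)₃ = ∂F₂/∂x − ∂F₁/∂y = 6*x + 2*y*z + 11
∇×F = (-2*x*y, 6*x + 3*z - 12, 6*x + 2*y*z + 11)
At (3, -2, -2): (12, 0, 37).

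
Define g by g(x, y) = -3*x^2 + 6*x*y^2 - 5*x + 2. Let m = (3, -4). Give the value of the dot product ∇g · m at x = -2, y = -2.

∂g/∂x = -6*x + 6*y^2 - 5
∂g/∂y = 12*x*y
∇g at (-2, -2) = (31, 48)
∇g · m = (31)(3) + (48)(-4) = -99

-99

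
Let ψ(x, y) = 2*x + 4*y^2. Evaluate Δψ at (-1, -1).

∂²ψ/∂x² = 0
∂²ψ/∂y² = 8
∇²ψ = 8
At (-1, -1): 8.

8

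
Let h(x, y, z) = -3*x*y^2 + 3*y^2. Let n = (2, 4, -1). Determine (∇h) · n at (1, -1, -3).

-6

∂h/∂x = -3*y^2
∂h/∂y = -6*x*y + 6*y
∂h/∂z = 0
∇h at (1, -1, -3) = (-3, 0, 0)
∇h · n = (-3)(2) + (0)(4) + (0)(-1) = -6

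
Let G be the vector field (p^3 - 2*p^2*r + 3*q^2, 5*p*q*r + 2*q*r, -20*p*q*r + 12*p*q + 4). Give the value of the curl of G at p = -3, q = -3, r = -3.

(∇×G)₁ = ∂G₃/∂q − ∂G₂/∂r = -5*p*q - 20*p*r + 12*p - 2*q
(∇×G)₂ = ∂G₁/∂r − ∂G₃/∂p = -2*p^2 + 20*q*r - 12*q
(∇×G)₃ = ∂G₂/∂p − ∂G₁/∂q = 5*q*r - 6*q
∇×G = (-5*p*q - 20*p*r + 12*p - 2*q, -2*p^2 + 20*q*r - 12*q, 5*q*r - 6*q)
At (-3, -3, -3): (-255, 198, 63).

(-255, 198, 63)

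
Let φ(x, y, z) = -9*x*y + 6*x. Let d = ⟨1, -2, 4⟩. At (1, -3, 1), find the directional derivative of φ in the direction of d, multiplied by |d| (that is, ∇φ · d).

∂φ/∂x = -9*y + 6
∂φ/∂y = -9*x
∂φ/∂z = 0
∇φ at (1, -3, 1) = (33, -9, 0)
∇φ · d = (33)(1) + (-9)(-2) + (0)(4) = 51

51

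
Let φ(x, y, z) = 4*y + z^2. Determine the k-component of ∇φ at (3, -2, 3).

(∇φ)_3 = ∂φ/∂z = 2*z
At (3, -2, 3): 6.

6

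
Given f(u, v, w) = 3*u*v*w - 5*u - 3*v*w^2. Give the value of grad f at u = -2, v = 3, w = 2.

(13, -24, -54)

∂f/∂u = 3*v*w - 5
∂f/∂v = 3*u*w - 3*w^2
∂f/∂w = 3*u*v - 6*v*w
∇f = (3*v*w - 5, 3*u*w - 3*w^2, 3*u*v - 6*v*w)
At (-2, 3, 2): (13, -24, -54).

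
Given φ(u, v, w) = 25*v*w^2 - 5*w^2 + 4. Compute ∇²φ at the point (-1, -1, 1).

-60

∂²φ/∂u² = 0
∂²φ/∂v² = 0
∂²φ/∂w² = 10*(5*v - 1)
∇²φ = 50*v - 10
At (-1, -1, 1): -60.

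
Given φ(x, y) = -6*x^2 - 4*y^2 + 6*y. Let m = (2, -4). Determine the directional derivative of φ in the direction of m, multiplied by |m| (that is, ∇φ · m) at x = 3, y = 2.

-32

∂φ/∂x = -12*x
∂φ/∂y = -8*y + 6
∇φ at (3, 2) = (-36, -10)
∇φ · m = (-36)(2) + (-10)(-4) = -32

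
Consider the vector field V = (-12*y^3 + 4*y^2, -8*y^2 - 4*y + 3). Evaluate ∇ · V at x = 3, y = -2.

28

∂V₁/∂x = 0
∂V₂/∂y = -16*y - 4
∇·V = -16*y - 4
At (3, -2): 28.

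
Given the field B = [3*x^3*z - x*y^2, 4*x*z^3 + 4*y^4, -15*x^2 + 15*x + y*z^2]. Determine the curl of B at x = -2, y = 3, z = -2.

(∇×B)₁ = ∂B₃/∂y − ∂B₂/∂z = -12*x*z^2 + z^2
(∇×B)₂ = ∂B₁/∂z − ∂B₃/∂x = 3*x^3 + 30*x - 15
(∇×B)₃ = ∂B₂/∂x − ∂B₁/∂y = 2*x*y + 4*z^3
∇×B = (-12*x*z^2 + z^2, 3*x^3 + 30*x - 15, 2*x*y + 4*z^3)
At (-2, 3, -2): (100, -99, -44).

(100, -99, -44)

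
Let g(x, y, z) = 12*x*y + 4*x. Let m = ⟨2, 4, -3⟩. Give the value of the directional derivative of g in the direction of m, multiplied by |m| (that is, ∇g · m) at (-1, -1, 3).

-64

∂g/∂x = 12*y + 4
∂g/∂y = 12*x
∂g/∂z = 0
∇g at (-1, -1, 3) = (-8, -12, 0)
∇g · m = (-8)(2) + (-12)(4) + (0)(-3) = -64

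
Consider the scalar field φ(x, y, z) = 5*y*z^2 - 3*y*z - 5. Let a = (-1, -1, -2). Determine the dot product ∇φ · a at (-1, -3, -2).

-164

∂φ/∂x = 0
∂φ/∂y = 5*z^2 - 3*z
∂φ/∂z = 10*y*z - 3*y
∇φ at (-1, -3, -2) = (0, 26, 69)
∇φ · a = (0)(-1) + (26)(-1) + (69)(-2) = -164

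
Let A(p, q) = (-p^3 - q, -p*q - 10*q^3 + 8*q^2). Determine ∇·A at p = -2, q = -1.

-56

∂A₁/∂p = -3*p^2
∂A₂/∂q = -p - 30*q^2 + 16*q
∇·A = -3*p^2 - p - 30*q^2 + 16*q
At (-2, -1): -56.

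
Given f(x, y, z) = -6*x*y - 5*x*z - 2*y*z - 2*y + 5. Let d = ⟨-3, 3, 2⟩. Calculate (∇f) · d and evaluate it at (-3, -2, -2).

32

∂f/∂x = -6*y - 5*z
∂f/∂y = -6*x - 2*z - 2
∂f/∂z = -5*x - 2*y
∇f at (-3, -2, -2) = (22, 20, 19)
∇f · d = (22)(-3) + (20)(3) + (19)(2) = 32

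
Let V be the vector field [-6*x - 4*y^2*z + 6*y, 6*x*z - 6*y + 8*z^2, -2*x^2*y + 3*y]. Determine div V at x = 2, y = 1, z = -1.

∂V₁/∂x = -6
∂V₂/∂y = -6
∂V₃/∂z = 0
∇·V = -12
At (2, 1, -1): -12.

-12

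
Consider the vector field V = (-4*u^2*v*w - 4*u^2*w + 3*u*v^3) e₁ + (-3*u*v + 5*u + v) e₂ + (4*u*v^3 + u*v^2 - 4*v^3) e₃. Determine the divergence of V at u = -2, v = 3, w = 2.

∂V₁/∂u = -8*u*v*w - 8*u*w + 3*v^3
∂V₂/∂v = -3*u + 1
∂V₃/∂w = 0
∇·V = -8*u*v*w - 8*u*w - 3*u + 3*v^3 + 1
At (-2, 3, 2): 216.

216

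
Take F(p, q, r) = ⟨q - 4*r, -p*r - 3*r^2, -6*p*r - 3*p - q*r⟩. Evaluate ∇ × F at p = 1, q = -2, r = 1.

(6, 5, -2)

(∇×F)₁ = ∂F₃/∂q − ∂F₂/∂r = p + 5*r
(∇×F)₂ = ∂F₁/∂r − ∂F₃/∂p = 6*r - 1
(∇×F)₃ = ∂F₂/∂p − ∂F₁/∂q = -r - 1
∇×F = (p + 5*r, 6*r - 1, -r - 1)
At (1, -2, 1): (6, 5, -2).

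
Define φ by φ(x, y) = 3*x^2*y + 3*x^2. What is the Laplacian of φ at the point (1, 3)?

∂²φ/∂x² = 6*(y + 1)
∂²φ/∂y² = 0
∇²φ = 6*y + 6
At (1, 3): 24.

24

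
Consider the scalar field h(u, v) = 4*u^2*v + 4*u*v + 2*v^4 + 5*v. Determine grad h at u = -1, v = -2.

∂h/∂u = 8*u*v + 4*v
∂h/∂v = 4*u^2 + 4*u + 8*v^3 + 5
∇h = (8*u*v + 4*v, 4*u^2 + 4*u + 8*v^3 + 5)
At (-1, -2): (8, -59).

(8, -59)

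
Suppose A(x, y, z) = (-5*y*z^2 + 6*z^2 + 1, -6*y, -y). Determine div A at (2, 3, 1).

-6

∂A₁/∂x = 0
∂A₂/∂y = -6
∂A₃/∂z = 0
∇·A = -6
At (2, 3, 1): -6.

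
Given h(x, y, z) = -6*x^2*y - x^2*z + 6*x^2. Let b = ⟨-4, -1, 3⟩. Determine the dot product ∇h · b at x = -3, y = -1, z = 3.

∂h/∂x = -12*x*y - 2*x*z + 12*x
∂h/∂y = -6*x^2
∂h/∂z = -x^2
∇h at (-3, -1, 3) = (-54, -54, -9)
∇h · b = (-54)(-4) + (-54)(-1) + (-9)(3) = 243

243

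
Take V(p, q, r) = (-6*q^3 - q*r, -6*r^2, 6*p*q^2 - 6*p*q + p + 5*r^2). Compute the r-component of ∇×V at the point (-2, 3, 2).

164

(∇×V)_3 = ∂V₂/∂p − ∂V₁/∂q
= 0 − (-18*q^2 - r)
= 18*q^2 + r
At (-2, 3, 2): 164.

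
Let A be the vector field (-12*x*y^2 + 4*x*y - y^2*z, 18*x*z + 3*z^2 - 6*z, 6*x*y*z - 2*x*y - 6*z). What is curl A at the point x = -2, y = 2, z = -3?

(∇×A)₁ = ∂A₃/∂y − ∂A₂/∂z = 6*x*z - 20*x - 6*z + 6
(∇×A)₂ = ∂A₁/∂z − ∂A₃/∂x = -y^2 - 6*y*z + 2*y
(∇×A)₃ = ∂A₂/∂x − ∂A₁/∂y = 24*x*y - 4*x + 2*y*z + 18*z
∇×A = (6*x*z - 20*x - 6*z + 6, -y^2 - 6*y*z + 2*y, 24*x*y - 4*x + 2*y*z + 18*z)
At (-2, 2, -3): (100, 36, -154).

(100, 36, -154)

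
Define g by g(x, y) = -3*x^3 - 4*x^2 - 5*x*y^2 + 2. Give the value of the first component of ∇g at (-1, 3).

(∇g)_1 = ∂g/∂x = -9*x^2 - 8*x - 5*y^2
At (-1, 3): -46.

-46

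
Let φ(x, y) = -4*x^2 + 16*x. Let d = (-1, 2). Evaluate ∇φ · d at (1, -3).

-8

∂φ/∂x = -8*x + 16
∂φ/∂y = 0
∇φ at (1, -3) = (8, 0)
∇φ · d = (8)(-1) + (0)(2) = -8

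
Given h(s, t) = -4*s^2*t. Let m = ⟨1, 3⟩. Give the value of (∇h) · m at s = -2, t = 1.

-32

∂h/∂s = -8*s*t
∂h/∂t = -4*s^2
∇h at (-2, 1) = (16, -16)
∇h · m = (16)(1) + (-16)(3) = -32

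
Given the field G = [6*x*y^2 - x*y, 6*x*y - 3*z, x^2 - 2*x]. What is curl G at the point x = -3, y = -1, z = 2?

(3, 8, -45)

(∇×G)₁ = ∂G₃/∂y − ∂G₂/∂z = 3
(∇×G)₂ = ∂G₁/∂z − ∂G₃/∂x = -2*x + 2
(∇×G)₃ = ∂G₂/∂x − ∂G₁/∂y = -12*x*y + x + 6*y
∇×G = (3, -2*x + 2, -12*x*y + x + 6*y)
At (-3, -1, 2): (3, 8, -45).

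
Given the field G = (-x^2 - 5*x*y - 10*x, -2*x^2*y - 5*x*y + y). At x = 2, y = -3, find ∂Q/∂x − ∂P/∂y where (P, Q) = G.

∂G₂/∂x = -4*x*y - 5*y
∂G₁/∂y = -5*x
Scalar curl = -4*x*y + 5*x - 5*y
At (2, -3): 49.

49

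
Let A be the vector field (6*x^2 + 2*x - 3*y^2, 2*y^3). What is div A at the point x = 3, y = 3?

∂A₁/∂x = 12*x + 2
∂A₂/∂y = 6*y^2
∇·A = 12*x + 6*y^2 + 2
At (3, 3): 92.

92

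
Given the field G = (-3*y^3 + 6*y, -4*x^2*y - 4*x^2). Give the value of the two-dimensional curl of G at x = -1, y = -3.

∂G₂/∂x = -8*x*y - 8*x
∂G₁/∂y = -9*y^2 + 6
Scalar curl = -8*x*y - 8*x + 9*y^2 - 6
At (-1, -3): 59.

59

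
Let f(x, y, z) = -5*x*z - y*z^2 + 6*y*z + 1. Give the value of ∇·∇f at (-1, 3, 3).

-6

∂²f/∂x² = 0
∂²f/∂y² = 0
∂²f/∂z² = -2*y
∇²f = -2*y
At (-1, 3, 3): -6.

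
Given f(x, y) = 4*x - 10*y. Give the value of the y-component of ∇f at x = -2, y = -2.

(∇f)_2 = ∂f/∂y = -10
At (-2, -2): -10.

-10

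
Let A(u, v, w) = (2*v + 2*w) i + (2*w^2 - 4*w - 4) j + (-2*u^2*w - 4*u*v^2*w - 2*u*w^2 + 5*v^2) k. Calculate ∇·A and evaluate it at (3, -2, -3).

-30

∂A₁/∂u = 0
∂A₂/∂v = 0
∂A₃/∂w = -2*u^2 - 4*u*v^2 - 4*u*w
∇·A = -2*u^2 - 4*u*v^2 - 4*u*w
At (3, -2, -3): -30.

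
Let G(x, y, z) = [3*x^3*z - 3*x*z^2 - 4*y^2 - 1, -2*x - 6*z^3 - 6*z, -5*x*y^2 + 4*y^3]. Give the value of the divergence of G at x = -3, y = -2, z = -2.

∂G₁/∂x = 9*x^2*z - 3*z^2
∂G₂/∂y = 0
∂G₃/∂z = 0
∇·G = 9*x^2*z - 3*z^2
At (-3, -2, -2): -174.

-174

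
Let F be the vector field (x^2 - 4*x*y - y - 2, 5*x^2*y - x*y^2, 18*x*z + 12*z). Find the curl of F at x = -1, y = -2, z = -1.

(∇×F)₁ = ∂F₃/∂y − ∂F₂/∂z = 0
(∇×F)₂ = ∂F₁/∂z − ∂F₃/∂x = -18*z
(∇×F)₃ = ∂F₂/∂x − ∂F₁/∂y = 10*x*y + 4*x - y^2 + 1
∇×F = (0, -18*z, 10*x*y + 4*x - y^2 + 1)
At (-1, -2, -1): (0, 18, 13).

(0, 18, 13)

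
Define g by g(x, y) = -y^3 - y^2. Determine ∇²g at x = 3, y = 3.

-20

∂²g/∂x² = 0
∂²g/∂y² = -2*(3*y + 1)
∇²g = -6*y - 2
At (3, 3): -20.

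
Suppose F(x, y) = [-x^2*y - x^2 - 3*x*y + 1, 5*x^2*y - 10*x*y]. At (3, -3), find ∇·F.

∂F₁/∂x = -2*x*y - 2*x - 3*y
∂F₂/∂y = 5*x^2 - 10*x
∇·F = 5*x^2 - 2*x*y - 12*x - 3*y
At (3, -3): 36.

36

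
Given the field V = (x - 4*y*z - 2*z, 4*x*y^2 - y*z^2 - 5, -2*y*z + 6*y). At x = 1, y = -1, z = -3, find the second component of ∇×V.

2

(∇×V)_2 = ∂V₁/∂z − ∂V₃/∂x
= -4*y - 2 − (0)
= -4*y - 2
At (1, -1, -3): 2.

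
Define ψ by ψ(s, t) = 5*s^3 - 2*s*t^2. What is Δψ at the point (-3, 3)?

∂²ψ/∂s² = 30*s
∂²ψ/∂t² = -4*s
∇²ψ = 26*s
At (-3, 3): -78.

-78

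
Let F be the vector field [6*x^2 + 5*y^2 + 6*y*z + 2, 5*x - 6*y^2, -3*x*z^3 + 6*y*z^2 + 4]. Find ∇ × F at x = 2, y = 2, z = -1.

(6, 9, -9)

(∇×F)₁ = ∂F₃/∂y − ∂F₂/∂z = 6*z^2
(∇×F)₂ = ∂F₁/∂z − ∂F₃/∂x = 6*y + 3*z^3
(∇×F)₃ = ∂F₂/∂x − ∂F₁/∂y = -10*y - 6*z + 5
∇×F = (6*z^2, 6*y + 3*z^3, -10*y - 6*z + 5)
At (2, 2, -1): (6, 9, -9).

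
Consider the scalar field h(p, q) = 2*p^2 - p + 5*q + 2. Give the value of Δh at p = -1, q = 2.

∂²h/∂p² = 4
∂²h/∂q² = 0
∇²h = 4
At (-1, 2): 4.

4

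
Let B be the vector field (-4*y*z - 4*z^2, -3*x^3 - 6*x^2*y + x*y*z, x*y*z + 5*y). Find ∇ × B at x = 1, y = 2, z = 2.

(5, -28, -21)

(∇×B)₁ = ∂B₃/∂y − ∂B₂/∂z = -x*y + x*z + 5
(∇×B)₂ = ∂B₁/∂z − ∂B₃/∂x = -y*z - 4*y - 8*z
(∇×B)₃ = ∂B₂/∂x − ∂B₁/∂y = -9*x^2 - 12*x*y + y*z + 4*z
∇×B = (-x*y + x*z + 5, -y*z - 4*y - 8*z, -9*x^2 - 12*x*y + y*z + 4*z)
At (1, 2, 2): (5, -28, -21).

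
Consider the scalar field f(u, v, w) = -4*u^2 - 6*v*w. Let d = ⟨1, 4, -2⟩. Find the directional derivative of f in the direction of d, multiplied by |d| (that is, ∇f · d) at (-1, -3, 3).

-100

∂f/∂u = -8*u
∂f/∂v = -6*w
∂f/∂w = -6*v
∇f at (-1, -3, 3) = (8, -18, 18)
∇f · d = (8)(1) + (-18)(4) + (18)(-2) = -100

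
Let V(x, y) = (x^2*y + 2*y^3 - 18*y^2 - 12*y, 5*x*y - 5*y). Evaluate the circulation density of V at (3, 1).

∂V₂/∂x = 5*y
∂V₁/∂y = x^2 + 6*y^2 - 36*y - 12
Scalar curl = -x^2 - 6*y^2 + 41*y + 12
At (3, 1): 38.

38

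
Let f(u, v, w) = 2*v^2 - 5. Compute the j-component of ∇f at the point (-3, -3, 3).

(∇f)_2 = ∂f/∂v = 4*v
At (-3, -3, 3): -12.

-12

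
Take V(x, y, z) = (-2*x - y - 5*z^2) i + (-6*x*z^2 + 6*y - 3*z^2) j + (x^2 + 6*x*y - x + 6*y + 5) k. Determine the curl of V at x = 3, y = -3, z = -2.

(∇×V)₁ = ∂V₃/∂y − ∂V₂/∂z = 12*x*z + 6*x + 6*z + 6
(∇×V)₂ = ∂V₁/∂z − ∂V₃/∂x = -2*x - 6*y - 10*z + 1
(∇×V)₃ = ∂V₂/∂x − ∂V₁/∂y = -6*z^2 + 1
∇×V = (12*x*z + 6*x + 6*z + 6, -2*x - 6*y - 10*z + 1, -6*z^2 + 1)
At (3, -3, -2): (-60, 33, -23).

(-60, 33, -23)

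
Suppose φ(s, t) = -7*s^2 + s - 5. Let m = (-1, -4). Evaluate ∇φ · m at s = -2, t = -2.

-29

∂φ/∂s = -14*s + 1
∂φ/∂t = 0
∇φ at (-2, -2) = (29, 0)
∇φ · m = (29)(-1) + (0)(-4) = -29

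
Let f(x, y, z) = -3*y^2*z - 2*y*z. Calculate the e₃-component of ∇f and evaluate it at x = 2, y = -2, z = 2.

-8

(∇f)_3 = ∂f/∂z = -3*y^2 - 2*y
At (2, -2, 2): -8.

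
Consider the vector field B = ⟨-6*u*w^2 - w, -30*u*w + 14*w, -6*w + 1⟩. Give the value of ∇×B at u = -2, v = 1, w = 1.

(∇×B)₁ = ∂B₃/∂v − ∂B₂/∂w = 30*u - 14
(∇×B)₂ = ∂B₁/∂w − ∂B₃/∂u = -12*u*w - 1
(∇×B)₃ = ∂B₂/∂u − ∂B₁/∂v = -30*w
∇×B = (30*u - 14, -12*u*w - 1, -30*w)
At (-2, 1, 1): (-74, 23, -30).

(-74, 23, -30)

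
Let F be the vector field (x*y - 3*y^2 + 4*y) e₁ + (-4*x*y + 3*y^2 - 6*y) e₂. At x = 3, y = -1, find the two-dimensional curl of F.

∂F₂/∂x = -4*y
∂F₁/∂y = x - 6*y + 4
Scalar curl = -x + 2*y - 4
At (3, -1): -9.

-9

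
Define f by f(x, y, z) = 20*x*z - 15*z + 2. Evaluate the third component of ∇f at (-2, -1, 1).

(∇f)_3 = ∂f/∂z = 20*x - 15
At (-2, -1, 1): -55.

-55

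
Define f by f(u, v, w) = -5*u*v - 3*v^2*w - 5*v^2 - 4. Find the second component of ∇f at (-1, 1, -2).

7

(∇f)_2 = ∂f/∂v = -5*u - 6*v*w - 10*v
At (-1, 1, -2): 7.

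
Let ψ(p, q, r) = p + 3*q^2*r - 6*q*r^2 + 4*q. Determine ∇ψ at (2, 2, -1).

∂ψ/∂p = 1
∂ψ/∂q = 6*q*r - 6*r^2 + 4
∂ψ/∂r = 3*q^2 - 12*q*r
∇ψ = (1, 6*q*r - 6*r^2 + 4, 3*q^2 - 12*q*r)
At (2, 2, -1): (1, -14, 36).

(1, -14, 36)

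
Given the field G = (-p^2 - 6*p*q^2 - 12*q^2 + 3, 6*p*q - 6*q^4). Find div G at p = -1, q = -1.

∂G₁/∂p = -2*p - 6*q^2
∂G₂/∂q = 6*p - 24*q^3
∇·G = 4*p - 24*q^3 - 6*q^2
At (-1, -1): 14.

14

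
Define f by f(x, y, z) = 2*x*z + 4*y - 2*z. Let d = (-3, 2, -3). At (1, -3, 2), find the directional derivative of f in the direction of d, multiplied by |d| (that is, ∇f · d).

∂f/∂x = 2*z
∂f/∂y = 4
∂f/∂z = 2*x - 2
∇f at (1, -3, 2) = (4, 4, 0)
∇f · d = (4)(-3) + (4)(2) + (0)(-3) = -4

-4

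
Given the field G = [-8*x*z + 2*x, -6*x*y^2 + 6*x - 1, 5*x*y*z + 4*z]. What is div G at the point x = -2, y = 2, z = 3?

∂G₁/∂x = -8*z + 2
∂G₂/∂y = -12*x*y
∂G₃/∂z = 5*x*y + 4
∇·G = -7*x*y - 8*z + 6
At (-2, 2, 3): 10.

10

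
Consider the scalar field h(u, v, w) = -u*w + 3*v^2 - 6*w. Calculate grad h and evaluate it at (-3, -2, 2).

∂h/∂u = -w
∂h/∂v = 6*v
∂h/∂w = -u - 6
∇h = (-w, 6*v, -u - 6)
At (-3, -2, 2): (-2, -12, -3).

(-2, -12, -3)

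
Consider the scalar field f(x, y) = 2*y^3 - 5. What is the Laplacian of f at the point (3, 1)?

12

∂²f/∂x² = 0
∂²f/∂y² = 12*y
∇²f = 12*y
At (3, 1): 12.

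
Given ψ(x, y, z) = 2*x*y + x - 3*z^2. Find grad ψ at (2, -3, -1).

(-5, 4, 6)

∂ψ/∂x = 2*y + 1
∂ψ/∂y = 2*x
∂ψ/∂z = -6*z
∇ψ = (2*y + 1, 2*x, -6*z)
At (2, -3, -1): (-5, 4, 6).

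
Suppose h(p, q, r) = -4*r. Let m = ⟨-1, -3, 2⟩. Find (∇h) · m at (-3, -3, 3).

-8

∂h/∂p = 0
∂h/∂q = 0
∂h/∂r = -4
∇h at (-3, -3, 3) = (0, 0, -4)
∇h · m = (0)(-1) + (0)(-3) + (-4)(2) = -8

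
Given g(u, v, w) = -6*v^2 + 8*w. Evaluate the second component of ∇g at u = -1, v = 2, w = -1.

-24

(∇g)_2 = ∂g/∂v = -12*v
At (-1, 2, -1): -24.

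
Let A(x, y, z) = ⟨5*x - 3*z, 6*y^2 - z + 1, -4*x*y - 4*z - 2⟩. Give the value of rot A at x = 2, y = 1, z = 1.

(∇×A)₁ = ∂A₃/∂y − ∂A₂/∂z = -4*x + 1
(∇×A)₂ = ∂A₁/∂z − ∂A₃/∂x = 4*y - 3
(∇×A)₃ = ∂A₂/∂x − ∂A₁/∂y = 0
∇×A = (-4*x + 1, 4*y - 3, 0)
At (2, 1, 1): (-7, 1, 0).

(-7, 1, 0)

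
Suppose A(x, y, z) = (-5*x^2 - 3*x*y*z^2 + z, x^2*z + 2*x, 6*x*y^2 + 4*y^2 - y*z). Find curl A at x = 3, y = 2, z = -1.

(80, 13, 5)

(∇×A)₁ = ∂A₃/∂y − ∂A₂/∂z = -x^2 + 12*x*y + 8*y - z
(∇×A)₂ = ∂A₁/∂z − ∂A₃/∂x = -6*x*y*z - 6*y^2 + 1
(∇×A)₃ = ∂A₂/∂x − ∂A₁/∂y = 3*x*z^2 + 2*x*z + 2
∇×A = (-x^2 + 12*x*y + 8*y - z, -6*x*y*z - 6*y^2 + 1, 3*x*z^2 + 2*x*z + 2)
At (3, 2, -1): (80, 13, 5).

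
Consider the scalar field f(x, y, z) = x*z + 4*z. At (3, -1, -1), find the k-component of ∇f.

7

(∇f)_3 = ∂f/∂z = x + 4
At (3, -1, -1): 7.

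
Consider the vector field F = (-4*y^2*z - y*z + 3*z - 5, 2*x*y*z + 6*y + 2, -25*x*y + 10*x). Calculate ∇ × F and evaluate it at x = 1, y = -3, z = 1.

(-19, -115, -29)

(∇×F)₁ = ∂F₃/∂y − ∂F₂/∂z = -2*x*y - 25*x
(∇×F)₂ = ∂F₁/∂z − ∂F₃/∂x = -4*y^2 + 24*y - 7
(∇×F)₃ = ∂F₂/∂x − ∂F₁/∂y = 10*y*z + z
∇×F = (-2*x*y - 25*x, -4*y^2 + 24*y - 7, 10*y*z + z)
At (1, -3, 1): (-19, -115, -29).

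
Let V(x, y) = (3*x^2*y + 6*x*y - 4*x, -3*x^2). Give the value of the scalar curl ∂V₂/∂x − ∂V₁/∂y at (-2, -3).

∂V₂/∂x = -6*x
∂V₁/∂y = 3*x^2 + 6*x
Scalar curl = -3*x^2 - 12*x
At (-2, -3): 12.

12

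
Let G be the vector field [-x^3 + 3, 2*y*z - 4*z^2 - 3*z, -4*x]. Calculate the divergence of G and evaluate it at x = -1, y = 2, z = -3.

∂G₁/∂x = -3*x^2
∂G₂/∂y = 2*z
∂G₃/∂z = 0
∇·G = -3*x^2 + 2*z
At (-1, 2, -3): -9.

-9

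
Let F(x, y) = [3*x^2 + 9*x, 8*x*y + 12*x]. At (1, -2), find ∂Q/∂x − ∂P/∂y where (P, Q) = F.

∂F₂/∂x = 8*y + 12
∂F₁/∂y = 0
Scalar curl = 8*y + 12
At (1, -2): -4.

-4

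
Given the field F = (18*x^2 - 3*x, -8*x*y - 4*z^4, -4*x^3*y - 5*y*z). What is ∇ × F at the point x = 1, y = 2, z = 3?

(∇×F)₁ = ∂F₃/∂y − ∂F₂/∂z = -4*x^3 + 16*z^3 - 5*z
(∇×F)₂ = ∂F₁/∂z − ∂F₃/∂x = 12*x^2*y
(∇×F)₃ = ∂F₂/∂x − ∂F₁/∂y = -8*y
∇×F = (-4*x^3 + 16*z^3 - 5*z, 12*x^2*y, -8*y)
At (1, 2, 3): (413, 24, -16).

(413, 24, -16)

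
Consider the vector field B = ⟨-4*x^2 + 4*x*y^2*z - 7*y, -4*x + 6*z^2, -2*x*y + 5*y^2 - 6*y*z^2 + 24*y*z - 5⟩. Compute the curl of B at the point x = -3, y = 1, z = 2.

(16, -10, 51)

(∇×B)₁ = ∂B₃/∂y − ∂B₂/∂z = -2*x + 10*y - 6*z^2 + 12*z
(∇×B)₂ = ∂B₁/∂z − ∂B₃/∂x = 4*x*y^2 + 2*y
(∇×B)₃ = ∂B₂/∂x − ∂B₁/∂y = -8*x*y*z + 3
∇×B = (-2*x + 10*y - 6*z^2 + 12*z, 4*x*y^2 + 2*y, -8*x*y*z + 3)
At (-3, 1, 2): (16, -10, 51).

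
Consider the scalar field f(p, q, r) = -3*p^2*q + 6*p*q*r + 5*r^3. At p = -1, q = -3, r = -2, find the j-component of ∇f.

9

(∇f)_2 = ∂f/∂q = -3*p^2 + 6*p*r
At (-1, -3, -2): 9.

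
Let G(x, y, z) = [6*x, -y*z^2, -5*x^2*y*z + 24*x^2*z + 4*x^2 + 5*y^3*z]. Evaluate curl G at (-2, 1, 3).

(∇×G)₁ = ∂G₃/∂y − ∂G₂/∂z = -5*x^2*z + 15*y^2*z + 2*y*z
(∇×G)₂ = ∂G₁/∂z − ∂G₃/∂x = 10*x*y*z - 48*x*z - 8*x
(∇×G)₃ = ∂G₂/∂x − ∂G₁/∂y = 0
∇×G = (-5*x^2*z + 15*y^2*z + 2*y*z, 10*x*y*z - 48*x*z - 8*x, 0)
At (-2, 1, 3): (-9, 244, 0).

(-9, 244, 0)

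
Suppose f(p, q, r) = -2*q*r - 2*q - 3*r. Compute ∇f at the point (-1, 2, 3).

∂f/∂p = 0
∂f/∂q = -2*r - 2
∂f/∂r = -2*q - 3
∇f = (0, -2*r - 2, -2*q - 3)
At (-1, 2, 3): (0, -8, -7).

(0, -8, -7)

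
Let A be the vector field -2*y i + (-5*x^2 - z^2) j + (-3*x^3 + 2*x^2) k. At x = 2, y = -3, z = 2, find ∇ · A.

0

∂A₁/∂x = 0
∂A₂/∂y = 0
∂A₃/∂z = 0
∇·A = 0
At (2, -3, 2): 0.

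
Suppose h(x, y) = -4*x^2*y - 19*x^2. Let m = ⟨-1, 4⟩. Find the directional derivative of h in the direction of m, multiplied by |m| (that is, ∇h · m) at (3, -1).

-54

∂h/∂x = -8*x*y - 38*x
∂h/∂y = -4*x^2
∇h at (3, -1) = (-90, -36)
∇h · m = (-90)(-1) + (-36)(4) = -54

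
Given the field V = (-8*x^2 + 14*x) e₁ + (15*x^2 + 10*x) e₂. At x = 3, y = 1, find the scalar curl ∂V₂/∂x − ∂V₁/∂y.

100

∂V₂/∂x = 30*x + 10
∂V₁/∂y = 0
Scalar curl = 30*x + 10
At (3, 1): 100.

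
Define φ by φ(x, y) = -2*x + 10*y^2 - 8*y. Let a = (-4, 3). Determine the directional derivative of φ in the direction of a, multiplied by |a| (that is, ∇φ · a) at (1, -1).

-76

∂φ/∂x = -2
∂φ/∂y = 20*y - 8
∇φ at (1, -1) = (-2, -28)
∇φ · a = (-2)(-4) + (-28)(3) = -76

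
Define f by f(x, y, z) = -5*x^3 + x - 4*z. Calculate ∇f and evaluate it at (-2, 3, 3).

∂f/∂x = -15*x^2 + 1
∂f/∂y = 0
∂f/∂z = -4
∇f = (-15*x^2 + 1, 0, -4)
At (-2, 3, 3): (-59, 0, -4).

(-59, 0, -4)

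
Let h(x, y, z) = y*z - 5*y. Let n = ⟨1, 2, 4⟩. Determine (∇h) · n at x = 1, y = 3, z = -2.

-2

∂h/∂x = 0
∂h/∂y = z - 5
∂h/∂z = y
∇h at (1, 3, -2) = (0, -7, 3)
∇h · n = (0)(1) + (-7)(2) + (3)(4) = -2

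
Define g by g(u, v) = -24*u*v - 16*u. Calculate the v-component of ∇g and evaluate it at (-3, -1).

(∇g)_2 = ∂g/∂v = -24*u
At (-3, -1): 72.

72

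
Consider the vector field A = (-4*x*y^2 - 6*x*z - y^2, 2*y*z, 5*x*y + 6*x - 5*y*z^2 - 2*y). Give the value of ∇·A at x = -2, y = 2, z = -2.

∂A₁/∂x = -4*y^2 - 6*z
∂A₂/∂y = 2*z
∂A₃/∂z = -10*y*z
∇·A = -4*y^2 - 10*y*z - 4*z
At (-2, 2, -2): 32.

32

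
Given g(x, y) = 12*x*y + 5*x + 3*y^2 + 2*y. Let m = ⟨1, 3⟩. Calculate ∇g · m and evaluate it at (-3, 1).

-67

∂g/∂x = 12*y + 5
∂g/∂y = 12*x + 6*y + 2
∇g at (-3, 1) = (17, -28)
∇g · m = (17)(1) + (-28)(3) = -67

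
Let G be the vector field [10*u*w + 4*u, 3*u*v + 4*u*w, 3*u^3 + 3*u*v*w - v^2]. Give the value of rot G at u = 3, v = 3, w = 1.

(∇×G)₁ = ∂G₃/∂v − ∂G₂/∂w = 3*u*w - 4*u - 2*v
(∇×G)₂ = ∂G₁/∂w − ∂G₃/∂u = -9*u^2 + 10*u - 3*v*w
(∇×G)₃ = ∂G₂/∂u − ∂G₁/∂v = 3*v + 4*w
∇×G = (3*u*w - 4*u - 2*v, -9*u^2 + 10*u - 3*v*w, 3*v + 4*w)
At (3, 3, 1): (-9, -60, 13).

(-9, -60, 13)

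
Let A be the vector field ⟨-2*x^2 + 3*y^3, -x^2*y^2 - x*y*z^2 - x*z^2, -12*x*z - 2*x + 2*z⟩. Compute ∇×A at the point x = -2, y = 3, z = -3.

(∇×A)₁ = ∂A₃/∂y − ∂A₂/∂z = 2*x*y*z + 2*x*z
(∇×A)₂ = ∂A₁/∂z − ∂A₃/∂x = 12*z + 2
(∇×A)₃ = ∂A₂/∂x − ∂A₁/∂y = -2*x*y^2 - 9*y^2 - y*z^2 - z^2
∇×A = (2*x*y*z + 2*x*z, 12*z + 2, -2*x*y^2 - 9*y^2 - y*z^2 - z^2)
At (-2, 3, -3): (48, -34, -81).

(48, -34, -81)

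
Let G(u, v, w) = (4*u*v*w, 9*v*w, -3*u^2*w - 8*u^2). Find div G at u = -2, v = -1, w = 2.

∂G₁/∂u = 4*v*w
∂G₂/∂v = 9*w
∂G₃/∂w = -3*u^2
∇·G = -3*u^2 + 4*v*w + 9*w
At (-2, -1, 2): -2.

-2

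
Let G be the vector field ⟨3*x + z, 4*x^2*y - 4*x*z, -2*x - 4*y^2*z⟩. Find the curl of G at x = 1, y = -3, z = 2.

(52, 3, -32)

(∇×G)₁ = ∂G₃/∂y − ∂G₂/∂z = 4*x - 8*y*z
(∇×G)₂ = ∂G₁/∂z − ∂G₃/∂x = 3
(∇×G)₃ = ∂G₂/∂x − ∂G₁/∂y = 8*x*y - 4*z
∇×G = (4*x - 8*y*z, 3, 8*x*y - 4*z)
At (1, -3, 2): (52, 3, -32).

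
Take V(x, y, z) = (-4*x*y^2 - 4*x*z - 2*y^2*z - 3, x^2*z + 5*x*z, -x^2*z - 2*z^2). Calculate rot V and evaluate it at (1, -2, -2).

(∇×V)₁ = ∂V₃/∂y − ∂V₂/∂z = -x^2 - 5*x
(∇×V)₂ = ∂V₁/∂z − ∂V₃/∂x = 2*x*z - 4*x - 2*y^2
(∇×V)₃ = ∂V₂/∂x − ∂V₁/∂y = 8*x*y + 2*x*z + 4*y*z + 5*z
∇×V = (-x^2 - 5*x, 2*x*z - 4*x - 2*y^2, 8*x*y + 2*x*z + 4*y*z + 5*z)
At (1, -2, -2): (-6, -16, -14).

(-6, -16, -14)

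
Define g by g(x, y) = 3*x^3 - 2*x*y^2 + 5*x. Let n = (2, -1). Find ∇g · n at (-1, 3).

-20

∂g/∂x = 9*x^2 - 2*y^2 + 5
∂g/∂y = -4*x*y
∇g at (-1, 3) = (-4, 12)
∇g · n = (-4)(2) + (12)(-1) = -20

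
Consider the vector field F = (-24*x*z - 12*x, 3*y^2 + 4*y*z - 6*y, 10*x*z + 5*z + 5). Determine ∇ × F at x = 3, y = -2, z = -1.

(8, -62, 0)

(∇×F)₁ = ∂F₃/∂y − ∂F₂/∂z = -4*y
(∇×F)₂ = ∂F₁/∂z − ∂F₃/∂x = -24*x - 10*z
(∇×F)₃ = ∂F₂/∂x − ∂F₁/∂y = 0
∇×F = (-4*y, -24*x - 10*z, 0)
At (3, -2, -1): (8, -62, 0).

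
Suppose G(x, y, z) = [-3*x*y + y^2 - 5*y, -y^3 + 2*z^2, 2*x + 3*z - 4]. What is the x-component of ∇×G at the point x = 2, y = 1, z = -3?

12

(∇×G)_1 = ∂G₃/∂y − ∂G₂/∂z
= 0 − (4*z)
= -4*z
At (2, 1, -3): 12.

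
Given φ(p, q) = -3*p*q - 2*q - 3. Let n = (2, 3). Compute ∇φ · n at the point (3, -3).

∂φ/∂p = -3*q
∂φ/∂q = -3*p - 2
∇φ at (3, -3) = (9, -11)
∇φ · n = (9)(2) + (-11)(3) = -15

-15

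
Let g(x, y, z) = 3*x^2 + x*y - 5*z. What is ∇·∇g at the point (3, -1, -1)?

∂²g/∂x² = 6
∂²g/∂y² = 0
∂²g/∂z² = 0
∇²g = 6
At (3, -1, -1): 6.

6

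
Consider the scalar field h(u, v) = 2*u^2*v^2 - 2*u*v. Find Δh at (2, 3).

∂²h/∂u² = 4*v^2
∂²h/∂v² = 4*u^2
∇²h = 4*u^2 + 4*v^2
At (2, 3): 52.

52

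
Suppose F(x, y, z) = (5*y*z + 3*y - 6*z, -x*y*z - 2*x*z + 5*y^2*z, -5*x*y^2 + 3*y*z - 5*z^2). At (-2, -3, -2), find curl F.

(∇×F)₁ = ∂F₃/∂y − ∂F₂/∂z = -9*x*y + 2*x - 5*y^2 + 3*z
(∇×F)₂ = ∂F₁/∂z − ∂F₃/∂x = 5*y^2 + 5*y - 6
(∇×F)₃ = ∂F₂/∂x − ∂F₁/∂y = -y*z - 7*z - 3
∇×F = (-9*x*y + 2*x - 5*y^2 + 3*z, 5*y^2 + 5*y - 6, -y*z - 7*z - 3)
At (-2, -3, -2): (-109, 24, 5).

(-109, 24, 5)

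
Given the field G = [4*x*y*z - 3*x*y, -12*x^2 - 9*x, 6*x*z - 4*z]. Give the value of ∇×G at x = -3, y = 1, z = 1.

(∇×G)₁ = ∂G₃/∂y − ∂G₂/∂z = 0
(∇×G)₂ = ∂G₁/∂z − ∂G₃/∂x = 4*x*y - 6*z
(∇×G)₃ = ∂G₂/∂x − ∂G₁/∂y = -4*x*z - 21*x - 9
∇×G = (0, 4*x*y - 6*z, -4*x*z - 21*x - 9)
At (-3, 1, 1): (0, -18, 66).

(0, -18, 66)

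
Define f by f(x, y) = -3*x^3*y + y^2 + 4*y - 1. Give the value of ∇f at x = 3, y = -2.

(162, -81)

∂f/∂x = -9*x^2*y
∂f/∂y = -3*x^3 + 2*y + 4
∇f = (-9*x^2*y, -3*x^3 + 2*y + 4)
At (3, -2): (162, -81).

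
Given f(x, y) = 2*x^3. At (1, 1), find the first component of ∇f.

6

(∇f)_1 = ∂f/∂x = 6*x^2
At (1, 1): 6.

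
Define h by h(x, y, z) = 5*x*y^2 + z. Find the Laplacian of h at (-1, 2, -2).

∂²h/∂x² = 0
∂²h/∂y² = 10*x
∂²h/∂z² = 0
∇²h = 10*x
At (-1, 2, -2): -10.

-10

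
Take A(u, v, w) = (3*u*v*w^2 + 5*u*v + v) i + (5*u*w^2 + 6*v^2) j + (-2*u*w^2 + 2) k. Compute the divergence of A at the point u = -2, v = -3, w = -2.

-103

∂A₁/∂u = 3*v*w^2 + 5*v
∂A₂/∂v = 12*v
∂A₃/∂w = -4*u*w
∇·A = -4*u*w + 3*v*w^2 + 17*v
At (-2, -3, -2): -103.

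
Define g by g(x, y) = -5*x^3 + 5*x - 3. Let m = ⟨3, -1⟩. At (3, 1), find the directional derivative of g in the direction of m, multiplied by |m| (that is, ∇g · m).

-390

∂g/∂x = -15*x^2 + 5
∂g/∂y = 0
∇g at (3, 1) = (-130, 0)
∇g · m = (-130)(3) + (0)(-1) = -390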